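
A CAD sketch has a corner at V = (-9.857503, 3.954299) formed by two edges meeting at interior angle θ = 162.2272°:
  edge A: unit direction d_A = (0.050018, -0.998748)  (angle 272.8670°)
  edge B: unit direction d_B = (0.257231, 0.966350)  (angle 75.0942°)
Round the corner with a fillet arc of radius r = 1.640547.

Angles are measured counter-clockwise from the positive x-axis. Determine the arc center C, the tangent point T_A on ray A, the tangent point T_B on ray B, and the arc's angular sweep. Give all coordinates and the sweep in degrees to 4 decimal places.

center=(-8.2062,3.7802) T_A=(-9.8447,3.6981) T_B=(-9.7915,4.2022) sweep=17.7728

bisector direction at 353.9806° = (0.994486,-0.104865)
center distance |VC| = r/sin(θ/2) = 1.640547/sin(81.1136°) = 1.660478
C = V + |VC|·bis = (-8.2062,3.7802)
T_A = V + ((C−V)·d_A)·d_A = V + 0.2565·d_A = (-9.8447,3.6981)
T_B = V + ((C−V)·d_B)·d_B = V + 0.2565·d_B = (-9.7915,4.2022)
sweep = 180° − θ = 17.7728°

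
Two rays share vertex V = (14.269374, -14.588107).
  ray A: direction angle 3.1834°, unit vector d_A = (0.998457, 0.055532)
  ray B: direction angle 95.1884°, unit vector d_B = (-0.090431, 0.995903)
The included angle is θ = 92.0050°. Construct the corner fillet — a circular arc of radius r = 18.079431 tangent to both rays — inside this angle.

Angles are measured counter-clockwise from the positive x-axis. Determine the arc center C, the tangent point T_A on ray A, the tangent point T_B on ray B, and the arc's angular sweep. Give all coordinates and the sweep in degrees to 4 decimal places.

bisector direction at 49.1859° = (0.653607,0.756834)
center distance |VC| = r/sin(θ/2) = 18.079431/sin(46.0025°) = 25.132308
C = V + |VC|·bis = (30.6960,4.4329)
T_A = V + ((C−V)·d_A)·d_A = V + 17.4576·d_A = (31.7000,-13.6186)
T_B = V + ((C−V)·d_B)·d_B = V + 17.4576·d_B = (12.6907,2.7979)
sweep = 180° − θ = 87.9950°

center=(30.6960,4.4329) T_A=(31.7000,-13.6186) T_B=(12.6907,2.7979) sweep=87.9950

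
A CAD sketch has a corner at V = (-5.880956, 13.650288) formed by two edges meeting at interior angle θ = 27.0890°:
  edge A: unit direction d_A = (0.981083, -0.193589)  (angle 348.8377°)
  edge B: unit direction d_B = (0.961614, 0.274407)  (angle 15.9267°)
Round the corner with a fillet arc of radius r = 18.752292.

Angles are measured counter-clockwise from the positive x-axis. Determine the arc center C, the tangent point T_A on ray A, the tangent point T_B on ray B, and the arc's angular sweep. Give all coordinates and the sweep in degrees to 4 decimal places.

bisector direction at 2.3822° = (0.999136,0.041565)
center distance |VC| = r/sin(θ/2) = 18.752292/sin(13.5445°) = 80.069392
C = V + |VC|·bis = (74.1192,16.9784)
T_A = V + ((C−V)·d_A)·d_A = V + 77.8425·d_A = (70.4890,-1.4192)
T_B = V + ((C−V)·d_B)·d_B = V + 77.8425·d_B = (68.9735,35.0109)
sweep = 180° − θ = 152.9110°

center=(74.1192,16.9784) T_A=(70.4890,-1.4192) T_B=(68.9735,35.0109) sweep=152.9110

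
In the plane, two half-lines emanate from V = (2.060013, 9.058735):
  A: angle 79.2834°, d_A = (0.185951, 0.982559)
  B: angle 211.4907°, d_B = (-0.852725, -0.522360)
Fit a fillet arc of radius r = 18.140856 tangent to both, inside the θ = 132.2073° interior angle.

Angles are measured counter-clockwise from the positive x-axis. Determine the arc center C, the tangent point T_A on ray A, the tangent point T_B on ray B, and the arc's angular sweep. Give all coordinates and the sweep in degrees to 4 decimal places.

bisector direction at 145.3871° = (-0.823008,0.568030)
center distance |VC| = r/sin(θ/2) = 18.140856/sin(66.1037°) = 19.841690
C = V + |VC|·bis = (-14.2699,20.3294)
T_A = V + ((C−V)·d_A)·d_A = V + 8.0375·d_A = (3.5546,16.9561)
T_B = V + ((C−V)·d_B)·d_B = V + 8.0375·d_B = (-4.7938,4.8602)
sweep = 180° − θ = 47.7927°

center=(-14.2699,20.3294) T_A=(3.5546,16.9561) T_B=(-4.7938,4.8602) sweep=47.7927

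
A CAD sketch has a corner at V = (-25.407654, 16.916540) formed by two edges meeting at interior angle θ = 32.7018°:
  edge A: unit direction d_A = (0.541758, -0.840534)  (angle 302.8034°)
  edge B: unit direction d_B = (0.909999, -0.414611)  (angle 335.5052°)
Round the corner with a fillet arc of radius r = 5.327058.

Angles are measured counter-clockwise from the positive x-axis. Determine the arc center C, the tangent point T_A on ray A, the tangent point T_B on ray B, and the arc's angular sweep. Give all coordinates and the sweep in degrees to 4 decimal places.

bisector direction at 319.1543° = (0.756474,-0.654024)
center distance |VC| = r/sin(θ/2) = 5.327058/sin(16.3509°) = 18.922535
C = V + |VC|·bis = (-11.0933,4.5407)
T_A = V + ((C−V)·d_A)·d_A = V + 18.1572·d_A = (-15.5708,1.6548)
T_B = V + ((C−V)·d_B)·d_B = V + 18.1572·d_B = (-8.8846,9.3884)
sweep = 180° − θ = 147.2982°

center=(-11.0933,4.5407) T_A=(-15.5708,1.6548) T_B=(-8.8846,9.3884) sweep=147.2982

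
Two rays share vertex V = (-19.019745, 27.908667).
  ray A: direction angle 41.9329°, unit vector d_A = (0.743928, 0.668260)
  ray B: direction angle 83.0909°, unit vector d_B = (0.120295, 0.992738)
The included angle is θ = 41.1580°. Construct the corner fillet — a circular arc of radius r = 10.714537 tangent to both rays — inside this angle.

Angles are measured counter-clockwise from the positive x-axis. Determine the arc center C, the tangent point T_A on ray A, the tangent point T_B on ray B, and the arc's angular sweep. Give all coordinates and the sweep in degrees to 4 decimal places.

center=(-4.9501,54.9499) T_A=(2.2100,46.9790) T_B=(-15.5869,56.2388) sweep=138.8420

bisector direction at 62.5119° = (0.461564,0.887107)
center distance |VC| = r/sin(θ/2) = 10.714537/sin(20.5790°) = 30.482451
C = V + |VC|·bis = (-4.9501,54.9499)
T_A = V + ((C−V)·d_A)·d_A = V + 28.5373·d_A = (2.2100,46.9790)
T_B = V + ((C−V)·d_B)·d_B = V + 28.5373·d_B = (-15.5869,56.2388)
sweep = 180° − θ = 138.8420°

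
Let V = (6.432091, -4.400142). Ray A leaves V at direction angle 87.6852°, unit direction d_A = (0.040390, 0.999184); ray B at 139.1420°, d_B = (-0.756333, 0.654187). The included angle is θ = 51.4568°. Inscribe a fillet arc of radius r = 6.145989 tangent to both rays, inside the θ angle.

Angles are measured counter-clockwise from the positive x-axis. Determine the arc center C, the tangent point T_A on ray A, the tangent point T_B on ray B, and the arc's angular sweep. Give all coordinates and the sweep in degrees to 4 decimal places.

bisector direction at 113.4136° = (-0.397366,0.917660)
center distance |VC| = r/sin(θ/2) = 6.145989/sin(25.7284°) = 14.157818
C = V + |VC|·bis = (0.8063,8.5919)
T_A = V + ((C−V)·d_A)·d_A = V + 12.7542·d_A = (6.9472,8.3437)
T_B = V + ((C−V)·d_B)·d_B = V + 12.7542·d_B = (-3.2144,3.9435)
sweep = 180° − θ = 128.5432°

center=(0.8063,8.5919) T_A=(6.9472,8.3437) T_B=(-3.2144,3.9435) sweep=128.5432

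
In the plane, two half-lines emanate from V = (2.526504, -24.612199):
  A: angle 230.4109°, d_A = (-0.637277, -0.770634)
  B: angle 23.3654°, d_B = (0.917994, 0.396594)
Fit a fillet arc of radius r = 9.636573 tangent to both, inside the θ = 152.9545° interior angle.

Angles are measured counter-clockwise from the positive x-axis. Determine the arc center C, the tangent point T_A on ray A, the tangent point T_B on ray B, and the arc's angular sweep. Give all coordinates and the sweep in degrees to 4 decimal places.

bisector direction at 306.8881° = (0.600255,-0.799809)
center distance |VC| = r/sin(θ/2) = 9.636573/sin(76.4772°) = 9.911344
C = V + |VC|·bis = (8.4758,-32.5394)
T_A = V + ((C−V)·d_A)·d_A = V + 2.3176·d_A = (1.0496,-26.3982)
T_B = V + ((C−V)·d_B)·d_B = V + 2.3176·d_B = (4.6540,-23.6931)
sweep = 180° − θ = 27.0455°

center=(8.4758,-32.5394) T_A=(1.0496,-26.3982) T_B=(4.6540,-23.6931) sweep=27.0455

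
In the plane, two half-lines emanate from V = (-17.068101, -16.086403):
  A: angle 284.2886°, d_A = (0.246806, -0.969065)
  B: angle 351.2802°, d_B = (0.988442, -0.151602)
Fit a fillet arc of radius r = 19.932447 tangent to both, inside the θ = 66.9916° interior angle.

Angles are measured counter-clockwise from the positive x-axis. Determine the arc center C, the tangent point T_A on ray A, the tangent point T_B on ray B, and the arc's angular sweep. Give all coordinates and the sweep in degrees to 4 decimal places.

bisector direction at 317.7844° = (0.740622,-0.671922)
center distance |VC| = r/sin(θ/2) = 19.932447/sin(33.4958°) = 36.117628
C = V + |VC|·bis = (9.6814,-40.3546)
T_A = V + ((C−V)·d_A)·d_A = V + 30.1194·d_A = (-9.6344,-45.2741)
T_B = V + ((C−V)·d_B)·d_B = V + 30.1194·d_B = (12.7032,-20.6526)
sweep = 180° − θ = 113.0084°

center=(9.6814,-40.3546) T_A=(-9.6344,-45.2741) T_B=(12.7032,-20.6526) sweep=113.0084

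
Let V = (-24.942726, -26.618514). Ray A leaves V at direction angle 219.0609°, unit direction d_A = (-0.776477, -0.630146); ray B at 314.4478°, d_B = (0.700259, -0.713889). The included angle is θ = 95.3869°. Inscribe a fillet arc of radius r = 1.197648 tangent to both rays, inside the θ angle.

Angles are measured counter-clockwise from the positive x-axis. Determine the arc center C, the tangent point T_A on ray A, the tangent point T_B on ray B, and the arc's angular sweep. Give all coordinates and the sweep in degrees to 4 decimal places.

bisector direction at 266.7543° = (-0.056617,-0.998396)
center distance |VC| = r/sin(θ/2) = 1.197648/sin(47.6934°) = 1.619419
C = V + |VC|·bis = (-25.0344,-28.2353)
T_A = V + ((C−V)·d_A)·d_A = V + 1.0900·d_A = (-25.7891,-27.3054)
T_B = V + ((C−V)·d_B)·d_B = V + 1.0900·d_B = (-24.1794,-27.3967)
sweep = 180° − θ = 84.6131°

center=(-25.0344,-28.2353) T_A=(-25.7891,-27.3054) T_B=(-24.1794,-27.3967) sweep=84.6131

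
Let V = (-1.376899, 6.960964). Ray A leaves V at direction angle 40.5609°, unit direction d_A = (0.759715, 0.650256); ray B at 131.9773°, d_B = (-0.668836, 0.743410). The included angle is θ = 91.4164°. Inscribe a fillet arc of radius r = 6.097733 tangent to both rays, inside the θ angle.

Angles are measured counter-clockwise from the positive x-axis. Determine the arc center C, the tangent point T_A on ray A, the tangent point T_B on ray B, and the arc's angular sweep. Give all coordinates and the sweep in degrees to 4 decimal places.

bisector direction at 86.2691° = (0.065070,0.997881)
center distance |VC| = r/sin(θ/2) = 6.097733/sin(45.7082°) = 8.518854
C = V + |VC|·bis = (-0.8226,15.4618)
T_A = V + ((C−V)·d_A)·d_A = V + 5.9488·d_A = (3.1425,10.8292)
T_B = V + ((C−V)·d_B)·d_B = V + 5.9488·d_B = (-5.3557,11.3834)
sweep = 180° − θ = 88.5836°

center=(-0.8226,15.4618) T_A=(3.1425,10.8292) T_B=(-5.3557,11.3834) sweep=88.5836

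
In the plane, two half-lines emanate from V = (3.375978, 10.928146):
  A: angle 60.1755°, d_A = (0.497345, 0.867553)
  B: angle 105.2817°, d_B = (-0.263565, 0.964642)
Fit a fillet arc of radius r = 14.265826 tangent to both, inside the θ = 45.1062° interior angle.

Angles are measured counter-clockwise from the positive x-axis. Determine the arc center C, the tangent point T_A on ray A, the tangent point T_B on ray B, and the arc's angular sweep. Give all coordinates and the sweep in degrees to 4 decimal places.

center=(8.0838,47.8242) T_A=(20.4601,40.7292) T_B=(-5.6777,44.0642) sweep=134.8938

bisector direction at 82.7286° = (0.126569,0.991958)
center distance |VC| = r/sin(θ/2) = 14.265826/sin(22.5531°) = 37.195195
C = V + |VC|·bis = (8.0838,47.8242)
T_A = V + ((C−V)·d_A)·d_A = V + 34.3507·d_A = (20.4601,40.7292)
T_B = V + ((C−V)·d_B)·d_B = V + 34.3507·d_B = (-5.6777,44.0642)
sweep = 180° − θ = 134.8938°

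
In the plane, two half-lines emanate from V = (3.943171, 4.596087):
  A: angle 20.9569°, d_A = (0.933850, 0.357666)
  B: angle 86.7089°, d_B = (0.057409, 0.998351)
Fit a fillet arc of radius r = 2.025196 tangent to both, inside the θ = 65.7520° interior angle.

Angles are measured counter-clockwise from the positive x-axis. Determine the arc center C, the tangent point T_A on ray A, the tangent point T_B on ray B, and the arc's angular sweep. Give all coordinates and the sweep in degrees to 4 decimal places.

bisector direction at 53.8329° = (0.590142,0.807299)
center distance |VC| = r/sin(θ/2) = 2.025196/sin(32.8760°) = 3.730861
C = V + |VC|·bis = (6.1449,7.6080)
T_A = V + ((C−V)·d_A)·d_A = V + 3.1334·d_A = (6.8693,5.7168)
T_B = V + ((C−V)·d_B)·d_B = V + 3.1334·d_B = (4.1231,7.7243)
sweep = 180° − θ = 114.2480°

center=(6.1449,7.6080) T_A=(6.8693,5.7168) T_B=(4.1231,7.7243) sweep=114.2480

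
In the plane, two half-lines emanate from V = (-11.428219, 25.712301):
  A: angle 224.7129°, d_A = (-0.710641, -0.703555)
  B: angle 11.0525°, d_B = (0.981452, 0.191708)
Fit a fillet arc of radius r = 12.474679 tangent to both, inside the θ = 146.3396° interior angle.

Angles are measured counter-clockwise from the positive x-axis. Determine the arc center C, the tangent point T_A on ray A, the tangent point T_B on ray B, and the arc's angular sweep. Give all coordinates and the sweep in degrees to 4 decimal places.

center=(-5.3332,14.1924) T_A=(-14.1098,23.0574) T_B=(-7.7247,26.4357) sweep=33.6604

bisector direction at 297.8827° = (0.467663,-0.883907)
center distance |VC| = r/sin(θ/2) = 12.474679/sin(73.1698°) = 13.032918
C = V + |VC|·bis = (-5.3332,14.1924)
T_A = V + ((C−V)·d_A)·d_A = V + 3.7735·d_A = (-14.1098,23.0574)
T_B = V + ((C−V)·d_B)·d_B = V + 3.7735·d_B = (-7.7247,26.4357)
sweep = 180° − θ = 33.6604°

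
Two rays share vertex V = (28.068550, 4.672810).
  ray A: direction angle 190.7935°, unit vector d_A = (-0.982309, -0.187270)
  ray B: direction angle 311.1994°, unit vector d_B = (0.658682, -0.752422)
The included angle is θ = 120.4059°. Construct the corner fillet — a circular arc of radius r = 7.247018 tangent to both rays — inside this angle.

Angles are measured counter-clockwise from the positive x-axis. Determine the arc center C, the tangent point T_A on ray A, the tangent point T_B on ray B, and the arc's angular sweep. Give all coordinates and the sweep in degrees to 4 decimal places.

center=(25.3492,-3.2232) T_A=(23.9921,3.8957) T_B=(30.8020,1.5503) sweep=59.5941

bisector direction at 250.9965° = (-0.325627,-0.945498)
center distance |VC| = r/sin(θ/2) = 7.247018/sin(60.2030°) = 8.351110
C = V + |VC|·bis = (25.3492,-3.2232)
T_A = V + ((C−V)·d_A)·d_A = V + 4.1499·d_A = (23.9921,3.8957)
T_B = V + ((C−V)·d_B)·d_B = V + 4.1499·d_B = (30.8020,1.5503)
sweep = 180° − θ = 59.5941°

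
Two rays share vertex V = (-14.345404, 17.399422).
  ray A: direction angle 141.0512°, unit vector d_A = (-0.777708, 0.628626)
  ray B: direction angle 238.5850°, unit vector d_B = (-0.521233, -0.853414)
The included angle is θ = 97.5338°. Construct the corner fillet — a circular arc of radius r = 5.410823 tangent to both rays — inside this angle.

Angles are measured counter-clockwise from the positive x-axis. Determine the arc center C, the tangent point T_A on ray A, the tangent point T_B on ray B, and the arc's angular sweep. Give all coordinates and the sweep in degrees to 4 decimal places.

bisector direction at 189.8181° = (-0.985354,-0.170521)
center distance |VC| = r/sin(θ/2) = 5.410823/sin(48.7669°) = 7.194916
C = V + |VC|·bis = (-21.4349,16.1725)
T_A = V + ((C−V)·d_A)·d_A = V + 4.7423·d_A = (-18.0336,20.3806)
T_B = V + ((C−V)·d_B)·d_B = V + 4.7423·d_B = (-16.8173,13.3522)
sweep = 180° − θ = 82.4662°

center=(-21.4349,16.1725) T_A=(-18.0336,20.3806) T_B=(-16.8173,13.3522) sweep=82.4662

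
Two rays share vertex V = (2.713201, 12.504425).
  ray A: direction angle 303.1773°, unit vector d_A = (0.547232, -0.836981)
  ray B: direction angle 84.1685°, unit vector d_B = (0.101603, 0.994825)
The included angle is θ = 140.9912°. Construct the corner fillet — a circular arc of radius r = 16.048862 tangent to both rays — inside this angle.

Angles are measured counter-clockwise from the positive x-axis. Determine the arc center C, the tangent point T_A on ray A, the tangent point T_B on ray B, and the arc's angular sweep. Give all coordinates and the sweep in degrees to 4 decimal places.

center=(19.2566,16.5290) T_A=(5.8240,7.7465) T_B=(3.2908,18.1596) sweep=39.0088

bisector direction at 13.6729° = (0.971661,0.236379)
center distance |VC| = r/sin(θ/2) = 16.048862/sin(70.4956°) = 17.025877
C = V + |VC|·bis = (19.2566,16.5290)
T_A = V + ((C−V)·d_A)·d_A = V + 5.6846·d_A = (5.8240,7.7465)
T_B = V + ((C−V)·d_B)·d_B = V + 5.6846·d_B = (3.2908,18.1596)
sweep = 180° − θ = 39.0088°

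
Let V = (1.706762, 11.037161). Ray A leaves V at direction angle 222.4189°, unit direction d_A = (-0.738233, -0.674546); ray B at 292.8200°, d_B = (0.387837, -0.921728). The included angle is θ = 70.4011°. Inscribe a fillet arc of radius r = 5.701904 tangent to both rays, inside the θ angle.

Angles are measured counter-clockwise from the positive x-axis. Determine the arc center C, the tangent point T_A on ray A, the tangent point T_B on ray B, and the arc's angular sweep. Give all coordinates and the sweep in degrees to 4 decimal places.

bisector direction at 257.6195° = (-0.214404,-0.976745)
center distance |VC| = r/sin(θ/2) = 5.701904/sin(35.2005°) = 9.891580
C = V + |VC|·bis = (-0.4140,1.3756)
T_A = V + ((C−V)·d_A)·d_A = V + 8.0828·d_A = (-4.2602,5.5849)
T_B = V + ((C−V)·d_B)·d_B = V + 8.0828·d_B = (4.8416,3.5870)
sweep = 180° − θ = 109.5989°

center=(-0.4140,1.3756) T_A=(-4.2602,5.5849) T_B=(4.8416,3.5870) sweep=109.5989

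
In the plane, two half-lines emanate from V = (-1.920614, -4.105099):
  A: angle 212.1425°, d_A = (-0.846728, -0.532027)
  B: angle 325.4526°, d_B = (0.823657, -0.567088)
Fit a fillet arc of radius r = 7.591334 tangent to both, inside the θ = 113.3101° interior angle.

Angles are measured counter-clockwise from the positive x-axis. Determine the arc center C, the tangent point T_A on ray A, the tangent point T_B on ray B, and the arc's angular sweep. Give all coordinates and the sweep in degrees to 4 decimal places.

bisector direction at 268.7976° = (-0.020985,-0.999780)
center distance |VC| = r/sin(θ/2) = 7.591334/sin(56.6551°) = 9.087322
C = V + |VC|·bis = (-2.1113,-13.1904)
T_A = V + ((C−V)·d_A)·d_A = V + 4.9951·d_A = (-6.1501,-6.7626)
T_B = V + ((C−V)·d_B)·d_B = V + 4.9951·d_B = (2.1936,-6.9378)
sweep = 180° − θ = 66.6899°

center=(-2.1113,-13.1904) T_A=(-6.1501,-6.7626) T_B=(2.1936,-6.9378) sweep=66.6899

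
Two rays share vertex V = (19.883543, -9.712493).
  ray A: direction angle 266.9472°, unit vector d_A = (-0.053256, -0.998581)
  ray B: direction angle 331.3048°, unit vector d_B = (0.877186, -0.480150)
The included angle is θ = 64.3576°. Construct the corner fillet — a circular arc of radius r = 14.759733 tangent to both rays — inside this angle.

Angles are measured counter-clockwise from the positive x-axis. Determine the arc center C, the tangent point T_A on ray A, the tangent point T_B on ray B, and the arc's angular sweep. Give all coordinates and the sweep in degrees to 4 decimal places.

center=(33.3731,-33.9226) T_A=(18.6343,-33.1365) T_B=(40.4600,-20.9755) sweep=115.6424

bisector direction at 299.1260° = (0.486732,-0.873551)
center distance |VC| = r/sin(θ/2) = 14.759733/sin(32.1788°) = 27.714522
C = V + |VC|·bis = (33.3731,-33.9226)
T_A = V + ((C−V)·d_A)·d_A = V + 23.4573·d_A = (18.6343,-33.1365)
T_B = V + ((C−V)·d_B)·d_B = V + 23.4573·d_B = (40.4600,-20.9755)
sweep = 180° − θ = 115.6424°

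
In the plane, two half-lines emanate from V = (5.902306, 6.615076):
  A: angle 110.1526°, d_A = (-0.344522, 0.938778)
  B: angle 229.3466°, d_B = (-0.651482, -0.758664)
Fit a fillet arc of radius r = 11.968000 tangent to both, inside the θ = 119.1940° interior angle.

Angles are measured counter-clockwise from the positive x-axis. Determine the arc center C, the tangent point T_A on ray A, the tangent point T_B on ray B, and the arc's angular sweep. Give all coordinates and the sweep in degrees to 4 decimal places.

center=(-7.7524,9.0843) T_A=(3.4829,13.2076) T_B=(1.3273,1.2874) sweep=60.8060

bisector direction at 169.7496° = (-0.984039,0.177950)
center distance |VC| = r/sin(θ/2) = 11.968000/sin(59.5970°) = 13.876148
C = V + |VC|·bis = (-7.7524,9.0843)
T_A = V + ((C−V)·d_A)·d_A = V + 7.0224·d_A = (3.4829,13.2076)
T_B = V + ((C−V)·d_B)·d_B = V + 7.0224·d_B = (1.3273,1.2874)
sweep = 180° − θ = 60.8060°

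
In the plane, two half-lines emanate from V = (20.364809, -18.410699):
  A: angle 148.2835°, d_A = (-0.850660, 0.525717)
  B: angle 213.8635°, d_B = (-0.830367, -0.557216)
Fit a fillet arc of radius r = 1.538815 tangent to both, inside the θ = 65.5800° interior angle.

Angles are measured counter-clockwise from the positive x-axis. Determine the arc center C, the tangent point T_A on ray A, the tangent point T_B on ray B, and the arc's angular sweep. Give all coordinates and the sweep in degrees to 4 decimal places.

bisector direction at 181.0735° = (-0.999824,-0.018735)
center distance |VC| = r/sin(θ/2) = 1.538815/sin(32.7900°) = 2.841441
C = V + |VC|·bis = (17.5239,-18.4639)
T_A = V + ((C−V)·d_A)·d_A = V + 2.3887·d_A = (18.3328,-17.1549)
T_B = V + ((C−V)·d_B)·d_B = V + 2.3887·d_B = (18.3813,-19.7417)
sweep = 180° − θ = 114.4200°

center=(17.5239,-18.4639) T_A=(18.3328,-17.1549) T_B=(18.3813,-19.7417) sweep=114.4200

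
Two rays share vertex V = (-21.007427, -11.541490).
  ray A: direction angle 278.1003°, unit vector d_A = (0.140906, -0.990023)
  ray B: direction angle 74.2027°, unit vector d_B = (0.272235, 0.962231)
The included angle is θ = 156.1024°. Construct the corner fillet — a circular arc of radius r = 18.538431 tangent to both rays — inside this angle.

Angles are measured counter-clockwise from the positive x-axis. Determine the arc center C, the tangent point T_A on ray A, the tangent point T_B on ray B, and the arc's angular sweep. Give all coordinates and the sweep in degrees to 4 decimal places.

center=(-2.1012,-12.8133) T_A=(-20.4546,-15.4255) T_B=(-19.9394,-7.7665) sweep=23.8976

bisector direction at 356.1515° = (0.997745,-0.067119)
center distance |VC| = r/sin(θ/2) = 18.538431/sin(78.0512°) = 18.948999
C = V + |VC|·bis = (-2.1012,-12.8133)
T_A = V + ((C−V)·d_A)·d_A = V + 3.9232·d_A = (-20.4546,-15.4255)
T_B = V + ((C−V)·d_B)·d_B = V + 3.9232·d_B = (-19.9394,-7.7665)
sweep = 180° − θ = 23.8976°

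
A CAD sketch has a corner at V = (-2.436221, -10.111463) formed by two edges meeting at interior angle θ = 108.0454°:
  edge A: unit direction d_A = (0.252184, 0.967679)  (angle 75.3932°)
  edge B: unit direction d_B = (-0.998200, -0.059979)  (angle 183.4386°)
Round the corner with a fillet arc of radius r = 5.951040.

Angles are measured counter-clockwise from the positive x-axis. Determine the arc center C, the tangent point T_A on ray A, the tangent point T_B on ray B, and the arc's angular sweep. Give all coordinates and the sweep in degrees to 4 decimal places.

bisector direction at 129.4159° = (-0.634945,0.772557)
center distance |VC| = r/sin(θ/2) = 5.951040/sin(54.0227°) = 7.353774
C = V + |VC|·bis = (-7.1055,-4.4303)
T_A = V + ((C−V)·d_A)·d_A = V + 4.3201·d_A = (-1.3468,-5.9310)
T_B = V + ((C−V)·d_B)·d_B = V + 4.3201·d_B = (-6.7485,-10.3706)
sweep = 180° − θ = 71.9546°

center=(-7.1055,-4.4303) T_A=(-1.3468,-5.9310) T_B=(-6.7485,-10.3706) sweep=71.9546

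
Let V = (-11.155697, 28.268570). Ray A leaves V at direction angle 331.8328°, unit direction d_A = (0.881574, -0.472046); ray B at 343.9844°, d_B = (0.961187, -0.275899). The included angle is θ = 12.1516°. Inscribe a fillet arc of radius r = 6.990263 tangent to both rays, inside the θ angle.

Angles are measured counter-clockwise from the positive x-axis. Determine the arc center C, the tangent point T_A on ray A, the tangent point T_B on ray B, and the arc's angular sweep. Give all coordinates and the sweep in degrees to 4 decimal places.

center=(50.0388,3.4308) T_A=(46.7391,-2.7317) T_B=(51.9674,10.1497) sweep=167.8484

bisector direction at 337.9086° = (0.926585,-0.376085)
center distance |VC| = r/sin(θ/2) = 6.990263/sin(6.0758°) = 66.043021
C = V + |VC|·bis = (50.0388,3.4308)
T_A = V + ((C−V)·d_A)·d_A = V + 65.6720·d_A = (46.7391,-2.7317)
T_B = V + ((C−V)·d_B)·d_B = V + 65.6720·d_B = (51.9674,10.1497)
sweep = 180° − θ = 167.8484°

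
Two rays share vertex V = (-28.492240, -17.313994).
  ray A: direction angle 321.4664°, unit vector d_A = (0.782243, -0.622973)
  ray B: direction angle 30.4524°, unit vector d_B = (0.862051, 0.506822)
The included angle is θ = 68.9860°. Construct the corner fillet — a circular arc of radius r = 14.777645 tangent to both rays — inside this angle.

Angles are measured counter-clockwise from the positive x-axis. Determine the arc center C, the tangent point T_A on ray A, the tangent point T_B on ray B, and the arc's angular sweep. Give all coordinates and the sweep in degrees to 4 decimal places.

bisector direction at 355.9594° = (0.997514,-0.070463)
center distance |VC| = r/sin(θ/2) = 14.777645/sin(34.4930°) = 26.094827
C = V + |VC|·bis = (-2.4623,-19.1527)
T_A = V + ((C−V)·d_A)·d_A = V + 21.5072·d_A = (-11.6684,-30.7124)
T_B = V + ((C−V)·d_B)·d_B = V + 21.5072·d_B = (-9.9519,-6.4136)
sweep = 180° − θ = 111.0140°

center=(-2.4623,-19.1527) T_A=(-11.6684,-30.7124) T_B=(-9.9519,-6.4136) sweep=111.0140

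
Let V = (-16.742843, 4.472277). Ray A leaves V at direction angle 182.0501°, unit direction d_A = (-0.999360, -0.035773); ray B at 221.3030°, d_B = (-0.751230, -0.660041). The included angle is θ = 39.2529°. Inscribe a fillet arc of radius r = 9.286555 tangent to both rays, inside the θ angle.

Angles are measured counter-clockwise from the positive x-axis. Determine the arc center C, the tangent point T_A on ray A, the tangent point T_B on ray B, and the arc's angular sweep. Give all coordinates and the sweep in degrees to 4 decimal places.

bisector direction at 201.6765° = (-0.929284,-0.369366)
center distance |VC| = r/sin(θ/2) = 9.286555/sin(19.6264°) = 27.647902
C = V + |VC|·bis = (-42.4356,-5.7399)
T_A = V + ((C−V)·d_A)·d_A = V + 26.0416·d_A = (-42.7678,3.5407)
T_B = V + ((C−V)·d_B)·d_B = V + 26.0416·d_B = (-36.3061,-12.7163)
sweep = 180° − θ = 140.7471°

center=(-42.4356,-5.7399) T_A=(-42.7678,3.5407) T_B=(-36.3061,-12.7163) sweep=140.7471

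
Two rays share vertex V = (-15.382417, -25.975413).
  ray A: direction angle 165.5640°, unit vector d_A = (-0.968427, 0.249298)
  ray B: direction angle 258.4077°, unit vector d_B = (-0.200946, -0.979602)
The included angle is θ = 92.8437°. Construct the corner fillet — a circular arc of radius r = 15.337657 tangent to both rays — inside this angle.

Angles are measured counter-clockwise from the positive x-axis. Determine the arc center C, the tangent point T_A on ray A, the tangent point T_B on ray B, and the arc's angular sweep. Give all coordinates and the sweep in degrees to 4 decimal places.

bisector direction at 211.9858° = (-0.848179,-0.529710)
center distance |VC| = r/sin(θ/2) = 15.337657/sin(46.4218°) = 21.171894
C = V + |VC|·bis = (-33.3400,-37.1904)
T_A = V + ((C−V)·d_A)·d_A = V + 14.5947·d_A = (-29.5163,-22.3370)
T_B = V + ((C−V)·d_B)·d_B = V + 14.5947·d_B = (-18.3152,-40.2724)
sweep = 180° − θ = 87.1563°

center=(-33.3400,-37.1904) T_A=(-29.5163,-22.3370) T_B=(-18.3152,-40.2724) sweep=87.1563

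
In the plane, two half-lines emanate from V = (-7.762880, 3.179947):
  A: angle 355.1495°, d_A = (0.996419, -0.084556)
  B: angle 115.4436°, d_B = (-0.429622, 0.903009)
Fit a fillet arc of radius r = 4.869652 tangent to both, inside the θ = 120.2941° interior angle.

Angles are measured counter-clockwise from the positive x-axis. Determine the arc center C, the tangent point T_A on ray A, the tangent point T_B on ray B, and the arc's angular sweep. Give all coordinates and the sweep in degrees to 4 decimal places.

bisector direction at 55.2966° = (0.569329,0.822110)
center distance |VC| = r/sin(θ/2) = 4.869652/sin(60.1471°) = 5.614689
C = V + |VC|·bis = (-4.5663,7.7958)
T_A = V + ((C−V)·d_A)·d_A = V + 2.7949·d_A = (-4.9780,2.9436)
T_B = V + ((C−V)·d_B)·d_B = V + 2.7949·d_B = (-8.9636,5.7037)
sweep = 180° − θ = 59.7059°

center=(-4.5663,7.7958) T_A=(-4.9780,2.9436) T_B=(-8.9636,5.7037) sweep=59.7059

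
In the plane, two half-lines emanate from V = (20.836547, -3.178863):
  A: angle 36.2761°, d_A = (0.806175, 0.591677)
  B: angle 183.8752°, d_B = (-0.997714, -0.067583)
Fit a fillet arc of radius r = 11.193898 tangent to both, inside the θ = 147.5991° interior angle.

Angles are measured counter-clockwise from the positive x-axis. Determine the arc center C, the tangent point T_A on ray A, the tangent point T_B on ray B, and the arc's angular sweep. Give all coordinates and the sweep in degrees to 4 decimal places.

bisector direction at 110.0756° = (-0.343261,0.939240)
center distance |VC| = r/sin(θ/2) = 11.193898/sin(73.7995°) = 11.656771
C = V + |VC|·bis = (16.8352,7.7696)
T_A = V + ((C−V)·d_A)·d_A = V + 3.2522·d_A = (23.4584,-1.2546)
T_B = V + ((C−V)·d_B)·d_B = V + 3.2522·d_B = (17.5918,-3.3987)
sweep = 180° − θ = 32.4009°

center=(16.8352,7.7696) T_A=(23.4584,-1.2546) T_B=(17.5918,-3.3987) sweep=32.4009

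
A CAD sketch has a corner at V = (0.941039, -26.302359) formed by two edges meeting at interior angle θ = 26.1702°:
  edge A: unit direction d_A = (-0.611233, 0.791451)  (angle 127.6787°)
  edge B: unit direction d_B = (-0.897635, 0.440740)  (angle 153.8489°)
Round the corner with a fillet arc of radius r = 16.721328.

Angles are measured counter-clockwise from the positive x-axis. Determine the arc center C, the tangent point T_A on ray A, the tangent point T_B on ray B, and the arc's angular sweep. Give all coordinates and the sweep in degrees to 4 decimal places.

center=(-56.2654,20.4143) T_A=(-43.0313,30.6349) T_B=(-63.6351,5.4046) sweep=153.8298

bisector direction at 140.7638° = (-0.774545,0.632519)
center distance |VC| = r/sin(θ/2) = 16.721328/sin(13.0851°) = 73.858104
C = V + |VC|·bis = (-56.2654,20.4143)
T_A = V + ((C−V)·d_A)·d_A = V + 71.9404·d_A = (-43.0313,30.6349)
T_B = V + ((C−V)·d_B)·d_B = V + 71.9404·d_B = (-63.6351,5.4046)
sweep = 180° − θ = 153.8298°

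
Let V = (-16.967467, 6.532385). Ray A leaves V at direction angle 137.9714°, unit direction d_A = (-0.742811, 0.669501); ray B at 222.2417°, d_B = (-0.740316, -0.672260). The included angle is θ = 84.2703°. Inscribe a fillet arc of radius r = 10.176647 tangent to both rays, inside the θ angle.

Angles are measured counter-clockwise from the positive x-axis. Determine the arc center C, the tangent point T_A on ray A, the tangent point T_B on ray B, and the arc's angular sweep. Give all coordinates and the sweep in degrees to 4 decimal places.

bisector direction at 180.1065° = (-0.999998,-0.001860)
center distance |VC| = r/sin(θ/2) = 10.176647/sin(42.1352°) = 15.169064
C = V + |VC|·bis = (-32.1365,6.5042)
T_A = V + ((C−V)·d_A)·d_A = V + 11.2488·d_A = (-25.3232,14.0635)
T_B = V + ((C−V)·d_B)·d_B = V + 11.2488·d_B = (-25.2952,-1.0298)
sweep = 180° − θ = 95.7297°

center=(-32.1365,6.5042) T_A=(-25.3232,14.0635) T_B=(-25.2952,-1.0298) sweep=95.7297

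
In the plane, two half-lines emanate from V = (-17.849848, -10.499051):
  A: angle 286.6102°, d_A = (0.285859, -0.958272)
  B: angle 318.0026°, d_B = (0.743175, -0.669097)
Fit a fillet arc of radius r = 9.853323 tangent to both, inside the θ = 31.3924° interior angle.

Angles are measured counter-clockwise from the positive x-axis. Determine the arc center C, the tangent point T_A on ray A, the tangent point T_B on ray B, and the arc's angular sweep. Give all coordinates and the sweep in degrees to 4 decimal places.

center=(1.6155,-41.2825) T_A=(-7.8267,-44.0992) T_B=(8.2083,-33.9598) sweep=148.6076

bisector direction at 302.3064° = (0.534447,-0.845202)
center distance |VC| = r/sin(θ/2) = 9.853323/sin(15.6962°) = 36.421405
C = V + |VC|·bis = (1.6155,-41.2825)
T_A = V + ((C−V)·d_A)·d_A = V + 35.0632·d_A = (-7.8267,-44.0992)
T_B = V + ((C−V)·d_B)·d_B = V + 35.0632·d_B = (8.2083,-33.9598)
sweep = 180° − θ = 148.6076°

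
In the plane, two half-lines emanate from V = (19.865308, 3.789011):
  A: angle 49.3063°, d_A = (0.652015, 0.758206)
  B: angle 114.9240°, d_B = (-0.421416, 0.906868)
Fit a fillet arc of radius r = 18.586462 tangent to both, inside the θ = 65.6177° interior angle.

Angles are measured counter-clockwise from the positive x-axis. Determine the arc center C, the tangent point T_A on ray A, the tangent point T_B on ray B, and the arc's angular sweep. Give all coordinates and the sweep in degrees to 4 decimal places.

center=(24.5710,37.7673) T_A=(38.6634,25.6487) T_B=(7.7156,29.9347) sweep=114.3823

bisector direction at 82.1151° = (0.137183,0.990546)
center distance |VC| = r/sin(θ/2) = 18.586462/sin(32.8088°) = 34.302616
C = V + |VC|·bis = (24.5710,37.7673)
T_A = V + ((C−V)·d_A)·d_A = V + 28.8308·d_A = (38.6634,25.6487)
T_B = V + ((C−V)·d_B)·d_B = V + 28.8308·d_B = (7.7156,29.9347)
sweep = 180° − θ = 114.3823°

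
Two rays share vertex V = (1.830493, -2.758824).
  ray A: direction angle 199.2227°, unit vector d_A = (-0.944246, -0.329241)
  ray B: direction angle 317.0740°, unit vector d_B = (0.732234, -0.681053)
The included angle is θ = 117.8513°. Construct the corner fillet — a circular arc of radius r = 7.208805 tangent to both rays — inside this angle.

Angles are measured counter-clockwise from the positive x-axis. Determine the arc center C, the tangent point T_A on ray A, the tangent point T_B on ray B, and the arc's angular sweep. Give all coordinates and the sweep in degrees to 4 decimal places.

center=(0.1019,-10.9960) T_A=(-2.2715,-4.1891) T_B=(5.0115,-5.7175) sweep=62.1487

bisector direction at 258.1483° = (-0.205378,-0.978683)
center distance |VC| = r/sin(θ/2) = 7.208805/sin(58.9256°) = 8.416602
C = V + |VC|·bis = (0.1019,-10.9960)
T_A = V + ((C−V)·d_A)·d_A = V + 4.3442·d_A = (-2.2715,-4.1891)
T_B = V + ((C−V)·d_B)·d_B = V + 4.3442·d_B = (5.0115,-5.7175)
sweep = 180° − θ = 62.1487°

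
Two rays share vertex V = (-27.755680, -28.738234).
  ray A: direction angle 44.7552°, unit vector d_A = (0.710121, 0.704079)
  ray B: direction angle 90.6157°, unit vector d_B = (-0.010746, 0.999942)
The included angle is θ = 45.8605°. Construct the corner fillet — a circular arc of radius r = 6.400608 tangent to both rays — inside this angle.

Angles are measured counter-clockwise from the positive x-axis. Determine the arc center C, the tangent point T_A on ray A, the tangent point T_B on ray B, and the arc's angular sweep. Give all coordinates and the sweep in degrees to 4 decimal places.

bisector direction at 67.6855° = (0.379691,0.925113)
center distance |VC| = r/sin(θ/2) = 6.400608/sin(22.9303°) = 16.428233
C = V + |VC|·bis = (-21.5180,-13.5403)
T_A = V + ((C−V)·d_A)·d_A = V + 15.1301·d_A = (-17.0115,-18.0855)
T_B = V + ((C−V)·d_B)·d_B = V + 15.1301·d_B = (-27.9183,-13.6090)
sweep = 180° − θ = 134.1395°

center=(-21.5180,-13.5403) T_A=(-17.0115,-18.0855) T_B=(-27.9183,-13.6090) sweep=134.1395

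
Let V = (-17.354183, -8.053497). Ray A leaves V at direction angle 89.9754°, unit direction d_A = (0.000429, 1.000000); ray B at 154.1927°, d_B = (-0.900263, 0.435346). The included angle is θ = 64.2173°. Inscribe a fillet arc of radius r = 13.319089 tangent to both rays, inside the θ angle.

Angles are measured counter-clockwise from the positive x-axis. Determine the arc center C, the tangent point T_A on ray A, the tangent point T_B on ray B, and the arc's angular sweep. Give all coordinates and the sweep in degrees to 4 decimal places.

bisector direction at 122.0841° = (-0.531163,0.847270)
center distance |VC| = r/sin(θ/2) = 13.319089/sin(32.1086°) = 25.058186
C = V + |VC|·bis = (-30.6642,13.1775)
T_A = V + ((C−V)·d_A)·d_A = V + 21.2253·d_A = (-17.3451,13.1718)
T_B = V + ((C−V)·d_B)·d_B = V + 21.2253·d_B = (-36.4626,1.1869)
sweep = 180° − θ = 115.7827°

center=(-30.6642,13.1775) T_A=(-17.3451,13.1718) T_B=(-36.4626,1.1869) sweep=115.7827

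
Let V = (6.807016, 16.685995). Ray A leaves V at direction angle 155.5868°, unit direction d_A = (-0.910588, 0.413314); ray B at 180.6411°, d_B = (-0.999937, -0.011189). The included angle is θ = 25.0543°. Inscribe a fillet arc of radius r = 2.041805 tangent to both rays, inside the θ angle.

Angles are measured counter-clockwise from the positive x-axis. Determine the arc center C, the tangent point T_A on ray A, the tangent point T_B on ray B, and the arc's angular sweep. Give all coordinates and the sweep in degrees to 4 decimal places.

center=(-2.4046,18.6249) T_A=(-1.5607,20.4841) T_B=(-2.3818,16.5832) sweep=154.9457

bisector direction at 168.1140° = (-0.978559,0.205966)
center distance |VC| = r/sin(θ/2) = 2.041805/sin(12.5272°) = 9.413482
C = V + |VC|·bis = (-2.4046,18.6249)
T_A = V + ((C−V)·d_A)·d_A = V + 9.1894·d_A = (-1.5607,20.4841)
T_B = V + ((C−V)·d_B)·d_B = V + 9.1894·d_B = (-2.3818,16.5832)
sweep = 180° − θ = 154.9457°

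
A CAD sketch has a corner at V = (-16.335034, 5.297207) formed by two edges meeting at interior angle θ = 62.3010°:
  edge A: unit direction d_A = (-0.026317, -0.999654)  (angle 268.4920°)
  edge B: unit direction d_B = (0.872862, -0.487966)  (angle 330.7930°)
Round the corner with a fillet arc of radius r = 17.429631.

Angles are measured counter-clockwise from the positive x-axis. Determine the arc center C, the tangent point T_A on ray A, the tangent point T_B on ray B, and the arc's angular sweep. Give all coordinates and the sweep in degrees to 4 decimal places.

center=(0.3297,-23.9874) T_A=(-17.0939,-23.5287) T_B=(8.8348,-8.7738) sweep=117.6990

bisector direction at 299.6425° = (0.494587,-0.869128)
center distance |VC| = r/sin(θ/2) = 17.429631/sin(31.1505°) = 33.694260
C = V + |VC|·bis = (0.3297,-23.9874)
T_A = V + ((C−V)·d_A)·d_A = V + 28.8359·d_A = (-17.0939,-23.5287)
T_B = V + ((C−V)·d_B)·d_B = V + 28.8359·d_B = (8.8348,-8.7738)
sweep = 180° − θ = 117.6990°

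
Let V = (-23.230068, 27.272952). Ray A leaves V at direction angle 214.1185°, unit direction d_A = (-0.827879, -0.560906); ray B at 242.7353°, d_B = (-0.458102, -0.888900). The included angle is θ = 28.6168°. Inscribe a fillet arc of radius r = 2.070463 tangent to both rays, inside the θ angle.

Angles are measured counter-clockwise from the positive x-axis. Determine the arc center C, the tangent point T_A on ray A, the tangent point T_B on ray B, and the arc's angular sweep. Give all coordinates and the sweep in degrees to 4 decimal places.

bisector direction at 228.4269° = (-0.663575,-0.748110)
center distance |VC| = r/sin(θ/2) = 2.070463/sin(14.3084°) = 8.377656
C = V + |VC|·bis = (-28.7893,21.0055)
T_A = V + ((C−V)·d_A)·d_A = V + 8.1178·d_A = (-29.9506,22.7196)
T_B = V + ((C−V)·d_B)·d_B = V + 8.1178·d_B = (-26.9488,20.0571)
sweep = 180° − θ = 151.3832°

center=(-28.7893,21.0055) T_A=(-29.9506,22.7196) T_B=(-26.9488,20.0571) sweep=151.3832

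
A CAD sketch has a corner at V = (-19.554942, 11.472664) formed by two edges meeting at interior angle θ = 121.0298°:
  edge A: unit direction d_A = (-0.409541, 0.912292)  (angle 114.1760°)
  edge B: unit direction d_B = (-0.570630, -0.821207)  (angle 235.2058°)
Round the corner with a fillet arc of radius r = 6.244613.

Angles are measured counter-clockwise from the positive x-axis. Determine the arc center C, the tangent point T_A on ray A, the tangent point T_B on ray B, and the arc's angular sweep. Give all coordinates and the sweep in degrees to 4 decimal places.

bisector direction at 174.6909° = (-0.995710,0.092529)
center distance |VC| = r/sin(θ/2) = 6.244613/sin(60.5149°) = 7.173727
C = V + |VC|·bis = (-26.6979,12.1364)
T_A = V + ((C−V)·d_A)·d_A = V + 3.5309·d_A = (-21.0010,14.6939)
T_B = V + ((C−V)·d_B)·d_B = V + 3.5309·d_B = (-21.5698,8.5731)
sweep = 180° − θ = 58.9702°

center=(-26.6979,12.1364) T_A=(-21.0010,14.6939) T_B=(-21.5698,8.5731) sweep=58.9702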